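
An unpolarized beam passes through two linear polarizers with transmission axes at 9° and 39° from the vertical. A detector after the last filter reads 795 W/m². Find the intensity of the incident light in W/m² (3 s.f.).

I₀ ≈ 2120 W/m²

Unpolarized light through the first polarizer → I₁ = ½ I₀, now polarized at 9°.
I₂ = I₁ cos²(39° − 9°) = 0.5 I₀ · cos²(30°) = 0.375 I₀.
So 795 W/m² = 0.375 I₀, giving I₀ = 795/0.375 = 2120 W/m².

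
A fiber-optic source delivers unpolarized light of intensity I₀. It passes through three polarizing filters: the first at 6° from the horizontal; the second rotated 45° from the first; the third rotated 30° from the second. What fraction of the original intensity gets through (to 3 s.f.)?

≈ 0.188 I₀

Unpolarized light through the first polarizer → I₁ = ½ I₀, now polarized at 6°.
I₂ = I₁ cos²(45°) = 0.5 · 0.5 I₀ = 0.25 I₀.
I₃ = I₂ cos²(30°) = 0.25 · 0.75 I₀ = 0.1875 I₀.
Transmitted fraction = 0.1875.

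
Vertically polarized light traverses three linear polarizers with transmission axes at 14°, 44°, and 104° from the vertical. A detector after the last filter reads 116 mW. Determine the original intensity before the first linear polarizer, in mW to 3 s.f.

I₁ = I₀ cos²(14° − 0°) = I₀ cos²(14°) = 0.9415 I₀.
I₂ = I₁ cos²(44° − 14°) = 0.9415 I₀ · cos²(30°) = 0.7061 I₀.
I₃ = I₂ cos²(104° − 44°) = 0.7061 I₀ · cos²(60°) = 0.1765 I₀.
So 116 mW = 0.1765 I₀, giving I₀ = 116/0.1765 = 657.1 mW.

I₀ ≈ 657 mW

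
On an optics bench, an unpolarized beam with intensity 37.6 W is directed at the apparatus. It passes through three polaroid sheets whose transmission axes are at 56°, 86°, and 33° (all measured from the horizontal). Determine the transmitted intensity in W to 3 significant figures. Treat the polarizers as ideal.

I ≈ 5.11 W

Unpolarized light through the first polarizer → I₁ = 37.6 W/2 = 18.8 W, polarized at 56°.
I₂ = I₁ · cos²(30°) = 18.8 · 0.75 = 14.1 W.
I₃ = I₂ · cos²(53°) = 14.1 · 0.3622 = 5.107 W.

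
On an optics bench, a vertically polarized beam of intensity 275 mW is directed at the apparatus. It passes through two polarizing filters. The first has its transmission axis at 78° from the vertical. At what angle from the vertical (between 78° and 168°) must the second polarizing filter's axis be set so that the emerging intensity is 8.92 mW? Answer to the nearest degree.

θ ≈ 108°

I₁ = I₀ cos²(78° − 0°) = I₀ cos²(78°) = 0.04323 I₀.
Target fraction: 8.92 / 275 mW = 0.03244 of I₀.
Need I₂/I₀ = 0.03244, so cos²(θ − 78°) = 0.03244 / 0.04323 = 0.7504.
θ − 78° = arccos(√0.7504) = 30.0°, giving θ ≈ 78 + 30.0 = 108.0°.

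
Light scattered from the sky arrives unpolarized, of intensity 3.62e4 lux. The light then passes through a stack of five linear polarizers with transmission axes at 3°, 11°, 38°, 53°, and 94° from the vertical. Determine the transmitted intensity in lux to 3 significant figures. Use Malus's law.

Unpolarized light through the first polarizer → I₁ = 3.62e4 lux/2 = 1.81e+04 lux, polarized at 3°.
I₂ = I₁ · cos²(8°) = 1.81e+04 · 0.9806 = 1.775e+04 lux.
I₃ = I₂ · cos²(27°) = 1.775e+04 · 0.7939 = 1.409e+04 lux.
I₄ = I₃ · cos²(15°) = 1.409e+04 · 0.933 = 1.315e+04 lux.
I₅ = I₄ · cos²(41°) = 1.315e+04 · 0.5696 = 7488 lux.

I ≈ 7490 lux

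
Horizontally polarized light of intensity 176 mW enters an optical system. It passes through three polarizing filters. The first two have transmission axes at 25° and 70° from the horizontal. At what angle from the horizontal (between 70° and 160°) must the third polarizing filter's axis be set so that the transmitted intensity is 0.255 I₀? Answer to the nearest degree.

θ ≈ 108°

By Malus's law, I₁ = I₀ cos²(25° − 0°) = I₀ cos²(25°) = 0.8214 I₀.
I₂ = I₁ cos²(70° − 25°) = 0.8214 I₀ · cos²(45°) = 0.4107 I₀.
Need I₃/I₀ = 0.255, so cos²(θ − 70°) = 0.255 / 0.4107 = 0.6209.
θ − 70° = arccos(√0.6209) = 38.0°, giving θ ≈ 70 + 38.0 = 108.0°.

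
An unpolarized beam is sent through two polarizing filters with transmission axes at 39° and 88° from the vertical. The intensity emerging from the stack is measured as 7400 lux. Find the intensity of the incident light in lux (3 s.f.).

Unpolarized light through the first polarizer → I₁ = ½ I₀, now polarized at 39°.
I₂ = I₁ cos²(88° − 39°) = 0.5 I₀ · cos²(49°) = 0.2152 I₀.
So 7400 lux = 0.2152 I₀, giving I₀ = 7400/0.2152 = 3.439e+04 lux.

I₀ ≈ 3.44e4 lux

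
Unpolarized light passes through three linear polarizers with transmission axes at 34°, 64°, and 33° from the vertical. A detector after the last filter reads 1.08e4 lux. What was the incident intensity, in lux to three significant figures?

I₀ ≈ 3.92e4 lux

Unpolarized light through the first polarizer → I₁ = ½ I₀, now polarized at 34°.
I₂ = I₁ cos²(64° − 34°) = 0.5 I₀ · cos²(30°) = 0.375 I₀.
I₃ = I₂ cos²(33° − 64°) = 0.375 I₀ · cos²(31°) = 0.2755 I₀.
So 1.08e4 lux = 0.2755 I₀, giving I₀ = 1.08e4/0.2755 = 3.92e+04 lux.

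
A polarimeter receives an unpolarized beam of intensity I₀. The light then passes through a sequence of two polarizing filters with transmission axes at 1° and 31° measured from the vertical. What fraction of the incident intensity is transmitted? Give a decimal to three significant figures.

≈ 0.375 I₀

Unpolarized light through the first polarizer → I₁ = ½ I₀, now polarized at 1°.
I₂ = I₁ cos²(31° − 1°) = 0.5 I₀ · cos²(30°) = 0.375 I₀.
Transmitted fraction = 0.375.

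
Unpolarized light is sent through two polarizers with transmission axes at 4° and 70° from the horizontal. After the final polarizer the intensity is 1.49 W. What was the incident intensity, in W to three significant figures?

I₀ ≈ 18.0 W

Unpolarized light through the first polarizer → I₁ = ½ I₀, now polarized at 4°.
I₂ = I₁ cos²(70° − 4°) = 0.5 I₀ · cos²(66°) = 0.08272 I₀.
So 1.49 W = 0.08272 I₀, giving I₀ = 1.49/0.08272 = 18.01 W.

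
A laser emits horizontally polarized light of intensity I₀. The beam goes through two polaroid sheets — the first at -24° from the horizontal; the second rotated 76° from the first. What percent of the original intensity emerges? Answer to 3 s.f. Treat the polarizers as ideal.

≈ 4.88%

I₁ = I₀ cos²(-24° − 0°) = I₀ cos²(24°) = 0.8346 I₀.
I₂ = I₁ cos²(76°) = 0.8346 · 0.05853 I₀ = 0.04884 I₀.
That is 4.884% of the incident intensity.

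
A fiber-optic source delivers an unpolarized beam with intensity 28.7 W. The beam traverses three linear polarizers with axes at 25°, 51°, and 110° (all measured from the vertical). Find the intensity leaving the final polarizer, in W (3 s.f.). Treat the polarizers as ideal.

I ≈ 3.08 W

Unpolarized light through the first polarizer → I₁ = 28.7 W/2 = 14.35 W, polarized at 25°.
I₂ = I₁ · cos²(26°) = 14.35 · 0.8078 = 11.59 W.
I₃ = I₂ · cos²(59°) = 11.59 · 0.2653 = 3.075 W.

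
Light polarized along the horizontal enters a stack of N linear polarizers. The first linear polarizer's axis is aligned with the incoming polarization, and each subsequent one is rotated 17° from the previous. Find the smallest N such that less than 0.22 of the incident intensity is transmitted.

N = 18

First polarizer is aligned with the polarization: full transmission.
Each further stage multiplies by cos²(17°) = 0.9145.
After N polarizers: T = 0.9145^(N−1). Require T < 0.22 ⇒ N−1 > ln(0.22)/ln(0.9145) = 16.94, so N−1 ≥ 17 and N = 18.
Check: N=18 gives T = 0.2189 < 0.22; N=17 gives T = 0.2394.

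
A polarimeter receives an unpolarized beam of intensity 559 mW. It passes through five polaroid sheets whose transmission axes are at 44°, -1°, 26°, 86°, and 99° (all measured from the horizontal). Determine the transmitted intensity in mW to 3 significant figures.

I ≈ 26.3 mW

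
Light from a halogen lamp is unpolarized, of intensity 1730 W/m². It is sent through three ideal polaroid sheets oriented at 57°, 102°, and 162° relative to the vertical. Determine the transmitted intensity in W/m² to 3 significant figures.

I ≈ 108 W/m²

Unpolarized light through the first polarizer → I₁ = 1730 W/m²/2 = 865 W/m², polarized at 57°.
I₂ = I₁ · cos²(45°) = 865 · 0.5 = 432.5 W/m².
I₃ = I₂ · cos²(60°) = 432.5 · 0.25 = 108.1 W/m².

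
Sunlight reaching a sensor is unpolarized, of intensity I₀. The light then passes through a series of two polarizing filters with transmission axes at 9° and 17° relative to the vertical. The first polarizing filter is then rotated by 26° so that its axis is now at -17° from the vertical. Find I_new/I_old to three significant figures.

I_new/I_old ≈ 0.701

Before rotation:
Unpolarized light through the first polarizer → I₁ = ½ I₀, now polarized at 9°.
I₂ = I₁ cos²(17° − 9°) = 0.5 I₀ · cos²(8°) = 0.4903 I₀.
After rotation:
Unpolarized light through the first polarizer → I₁ = ½ I₀, now polarized at -17°.
I₂ = I₁ cos²(17° + 17°) = 0.5 I₀ · cos²(34°) = 0.3437 I₀.
Ratio = 0.3437 / 0.4903 = 0.7009.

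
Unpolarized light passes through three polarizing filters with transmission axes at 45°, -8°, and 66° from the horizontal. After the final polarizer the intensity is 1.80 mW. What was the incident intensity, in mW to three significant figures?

I₀ ≈ 131 mW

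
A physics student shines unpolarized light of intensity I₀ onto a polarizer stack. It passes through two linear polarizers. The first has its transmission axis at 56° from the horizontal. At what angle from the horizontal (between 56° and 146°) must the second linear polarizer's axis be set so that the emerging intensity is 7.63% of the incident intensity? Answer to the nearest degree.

Unpolarized light through the first polarizer → I₁ = ½ I₀, now polarized at 56°.
Need I₂/I₀ = 0.0763, so cos²(θ − 56°) = 0.0763 / 0.5 = 0.1526.
θ − 56° = arccos(√0.1526) = 67.0°, giving θ ≈ 56 + 67.0 = 123.0°.

θ ≈ 123°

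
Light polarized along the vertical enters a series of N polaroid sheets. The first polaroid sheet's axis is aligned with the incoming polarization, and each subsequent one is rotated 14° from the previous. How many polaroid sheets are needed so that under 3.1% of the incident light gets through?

First polarizer is aligned with the polarization: full transmission.
Each further stage multiplies by cos²(14°) = 0.9415.
After N polarizers: T = 0.9415^(N−1). Require T < 0.031 ⇒ N−1 > ln(0.031)/ln(0.9415) = 57.60, so N−1 ≥ 58 and N = 59.
Check: N=59 gives T = 0.03026 < 0.031; N=58 gives T = 0.03214.

N = 59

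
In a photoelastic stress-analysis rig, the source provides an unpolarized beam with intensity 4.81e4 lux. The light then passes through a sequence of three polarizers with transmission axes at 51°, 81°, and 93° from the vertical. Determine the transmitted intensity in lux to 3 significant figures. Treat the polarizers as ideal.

Unpolarized light through the first polarizer → I₁ = 4.81e4 lux/2 = 2.405e+04 lux, polarized at 51°.
I₂ = I₁ · cos²(30°) = 2.405e+04 · 0.75 = 1.804e+04 lux.
I₃ = I₂ · cos²(12°) = 1.804e+04 · 0.9568 = 1.726e+04 lux.

I ≈ 1.73e4 lux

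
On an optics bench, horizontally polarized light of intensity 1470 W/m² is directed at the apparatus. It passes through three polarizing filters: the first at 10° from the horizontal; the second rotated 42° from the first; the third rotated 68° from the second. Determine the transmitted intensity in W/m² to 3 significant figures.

I₁ = 1470 W/m² · cos²(10°) = 1426 W/m².
I₂ = I₁ · cos²(42°) = 1426 · 0.5523 = 787.3 W/m².
I₃ = I₂ · cos²(68°) = 787.3 · 0.1403 = 110.5 W/m².

I ≈ 110 W/m²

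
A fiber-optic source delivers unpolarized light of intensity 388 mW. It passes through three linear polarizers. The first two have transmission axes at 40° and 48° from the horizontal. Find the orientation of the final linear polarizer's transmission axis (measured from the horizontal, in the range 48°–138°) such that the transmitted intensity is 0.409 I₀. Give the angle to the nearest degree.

Unpolarized light through the first polarizer → I₁ = ½ I₀, now polarized at 40°.
I₂ = I₁ cos²(48° − 40°) = 0.5 I₀ · cos²(8°) = 0.4903 I₀.
Need I₃/I₀ = 0.409, so cos²(θ − 48°) = 0.409 / 0.4903 = 0.8342.
θ − 48° = arccos(√0.8342) = 24.0°, giving θ ≈ 48 + 24.0 = 72.0°.

θ ≈ 72°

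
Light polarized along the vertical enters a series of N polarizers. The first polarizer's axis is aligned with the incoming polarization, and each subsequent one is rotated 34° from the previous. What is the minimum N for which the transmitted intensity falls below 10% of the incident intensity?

First polarizer is aligned with the polarization: full transmission.
Each further stage multiplies by cos²(34°) = 0.6873.
After N polarizers: T = 0.6873^(N−1). Require T < 0.10 ⇒ N−1 > ln(0.10)/ln(0.6873) = 6.14, so N−1 ≥ 7 and N = 8.
Check: N=8 gives T = 0.07245 < 0.10; N=7 gives T = 0.1054.

N = 8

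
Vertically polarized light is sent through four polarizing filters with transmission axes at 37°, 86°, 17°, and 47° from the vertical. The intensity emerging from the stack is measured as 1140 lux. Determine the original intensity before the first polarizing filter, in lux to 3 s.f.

By Malus's law, I₁ = I₀ cos²(37° − 0°) = I₀ cos²(37°) = 0.6378 I₀.
I₂ = I₁ cos²(86° − 37°) = 0.6378 I₀ · cos²(49°) = 0.2745 I₀.
I₃ = I₂ cos²(17° − 86°) = 0.2745 I₀ · cos²(69°) = 0.03526 I₀.
I₄ = I₃ cos²(47° − 17°) = 0.03526 I₀ · cos²(30°) = 0.02644 I₀.
So 1140 lux = 0.02644 I₀, giving I₀ = 1140/0.02644 = 4.311e+04 lux.

I₀ ≈ 4.31e4 lux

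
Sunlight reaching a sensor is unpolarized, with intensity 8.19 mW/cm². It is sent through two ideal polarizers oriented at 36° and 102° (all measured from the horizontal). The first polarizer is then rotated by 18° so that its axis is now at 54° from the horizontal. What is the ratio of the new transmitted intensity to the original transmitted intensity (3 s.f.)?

I_new/I_old ≈ 2.71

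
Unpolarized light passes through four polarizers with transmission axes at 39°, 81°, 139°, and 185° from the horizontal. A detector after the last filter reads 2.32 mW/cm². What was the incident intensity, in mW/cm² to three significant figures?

I₀ ≈ 62.0 mW/cm²

Unpolarized light through the first polarizer → I₁ = ½ I₀, now polarized at 39°.
I₂ = I₁ cos²(81° − 39°) = 0.5 I₀ · cos²(42°) = 0.2761 I₀.
I₃ = I₂ cos²(139° − 81°) = 0.2761 I₀ · cos²(58°) = 0.07754 I₀.
I₄ = I₃ cos²(185° − 139°) = 0.07754 I₀ · cos²(46°) = 0.03742 I₀.
So 2.32 mW/cm² = 0.03742 I₀, giving I₀ = 2.32/0.03742 = 62 mW/cm².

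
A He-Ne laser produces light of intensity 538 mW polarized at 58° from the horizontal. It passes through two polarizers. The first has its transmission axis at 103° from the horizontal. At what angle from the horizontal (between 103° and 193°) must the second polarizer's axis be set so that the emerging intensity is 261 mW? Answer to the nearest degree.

By Malus's law, I₁ = I₀ cos²(103° − 58°) = I₀ cos²(45°) = 0.5 I₀.
Target fraction: 261 / 538 mW = 0.4851 of I₀.
Need I₂/I₀ = 0.4851, so cos²(θ − 103°) = 0.4851 / 0.5 = 0.9703.
θ − 103° = arccos(√0.9703) = 9.9°, giving θ ≈ 103 + 9.9 = 112.9°.

θ ≈ 113°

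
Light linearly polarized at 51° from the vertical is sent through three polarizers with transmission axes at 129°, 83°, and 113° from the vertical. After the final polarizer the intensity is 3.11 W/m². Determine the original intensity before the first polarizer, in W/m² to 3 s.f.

I₁ = I₀ cos²(129° − 51°) = I₀ cos²(78°) = 0.04323 I₀.
I₂ = I₁ cos²(83° − 129°) = 0.04323 I₀ · cos²(46°) = 0.02086 I₀.
I₃ = I₂ cos²(113° − 83°) = 0.02086 I₀ · cos²(30°) = 0.01564 I₀.
So 3.11 W/m² = 0.01564 I₀, giving I₀ = 3.11/0.01564 = 198.8 W/m².

I₀ ≈ 199 W/m²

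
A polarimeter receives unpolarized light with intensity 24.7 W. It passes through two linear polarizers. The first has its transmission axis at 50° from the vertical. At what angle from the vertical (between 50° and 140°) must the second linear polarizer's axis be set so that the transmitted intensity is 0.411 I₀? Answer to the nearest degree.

Unpolarized light through the first polarizer → I₁ = ½ I₀, now polarized at 50°.
Need I₂/I₀ = 0.411, so cos²(θ − 50°) = 0.411 / 0.5 = 0.822.
θ − 50° = arccos(√0.822) = 25.0°, giving θ ≈ 50 + 25.0 = 75.0°.

θ ≈ 75°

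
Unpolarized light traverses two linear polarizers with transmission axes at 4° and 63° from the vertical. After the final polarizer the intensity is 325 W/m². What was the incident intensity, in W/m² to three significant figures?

I₀ ≈ 2450 W/m²

Unpolarized light through the first polarizer → I₁ = ½ I₀, now polarized at 4°.
I₂ = I₁ cos²(63° − 4°) = 0.5 I₀ · cos²(59°) = 0.1326 I₀.
So 325 W/m² = 0.1326 I₀, giving I₀ = 325/0.1326 = 2450 W/m².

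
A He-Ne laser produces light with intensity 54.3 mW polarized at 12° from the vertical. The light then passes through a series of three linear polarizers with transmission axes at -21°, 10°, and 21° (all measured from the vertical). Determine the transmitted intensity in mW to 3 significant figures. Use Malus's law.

By Malus's law, I₁ = 54.3 mW · cos²(33°) = 38.19 mW.
I₂ = I₁ · cos²(31°) = 38.19 · 0.7347 = 28.06 mW.
I₃ = I₂ · cos²(11°) = 28.06 · 0.9636 = 27.04 mW.

I ≈ 27.0 mW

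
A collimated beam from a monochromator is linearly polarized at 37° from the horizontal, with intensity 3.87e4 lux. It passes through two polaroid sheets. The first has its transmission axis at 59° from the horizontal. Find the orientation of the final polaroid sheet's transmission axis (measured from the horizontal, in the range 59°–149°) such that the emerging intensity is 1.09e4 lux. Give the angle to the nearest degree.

θ ≈ 114°

By Malus's law, I₁ = I₀ cos²(59° − 37°) = I₀ cos²(22°) = 0.8597 I₀.
Target fraction: 1.09e4 / 3.87e4 lux = 0.2817 of I₀.
Need I₂/I₀ = 0.2817, so cos²(θ − 59°) = 0.2817 / 0.8597 = 0.3276.
θ − 59° = arccos(√0.3276) = 55.1°, giving θ ≈ 59 + 55.1 = 114.1°.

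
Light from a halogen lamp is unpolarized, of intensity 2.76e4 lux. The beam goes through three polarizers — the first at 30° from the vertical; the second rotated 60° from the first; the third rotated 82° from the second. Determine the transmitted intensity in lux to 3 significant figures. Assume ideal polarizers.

Unpolarized light through the first polarizer → I₁ = 2.76e4 lux/2 = 1.38e+04 lux, polarized at 30°.
I₂ = I₁ · cos²(60°) = 1.38e+04 · 0.25 = 3450 lux.
I₃ = I₂ · cos²(82°) = 3450 · 0.01937 = 66.82 lux.

I ≈ 66.8 lux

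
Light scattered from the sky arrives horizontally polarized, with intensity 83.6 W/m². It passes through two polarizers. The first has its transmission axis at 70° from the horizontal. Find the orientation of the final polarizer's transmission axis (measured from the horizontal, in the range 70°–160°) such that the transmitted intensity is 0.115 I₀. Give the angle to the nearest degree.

θ ≈ 77°

By Malus's law, I₁ = I₀ cos²(70° − 0°) = I₀ cos²(70°) = 0.117 I₀.
Need I₂/I₀ = 0.115, so cos²(θ − 70°) = 0.115 / 0.117 = 0.9831.
θ − 70° = arccos(√0.9831) = 7.5°, giving θ ≈ 70 + 7.5 = 77.5°.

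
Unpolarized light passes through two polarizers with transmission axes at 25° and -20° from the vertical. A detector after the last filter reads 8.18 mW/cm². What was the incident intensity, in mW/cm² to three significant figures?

Unpolarized light through the first polarizer → I₁ = ½ I₀, now polarized at 25°.
I₂ = I₁ cos²(-20° − 25°) = 0.5 I₀ · cos²(45°) = 0.25 I₀.
So 8.18 mW/cm² = 0.25 I₀, giving I₀ = 8.18/0.25 = 32.72 mW/cm².

I₀ ≈ 32.7 mW/cm²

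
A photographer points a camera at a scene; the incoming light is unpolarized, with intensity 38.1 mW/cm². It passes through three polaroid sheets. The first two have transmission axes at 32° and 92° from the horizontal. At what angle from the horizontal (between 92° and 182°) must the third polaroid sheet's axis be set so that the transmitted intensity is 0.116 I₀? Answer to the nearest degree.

Unpolarized light through the first polarizer → I₁ = ½ I₀, now polarized at 32°.
I₂ = I₁ cos²(92° − 32°) = 0.5 I₀ · cos²(60°) = 0.125 I₀.
Need I₃/I₀ = 0.116, so cos²(θ − 92°) = 0.116 / 0.125 = 0.928.
θ − 92° = arccos(√0.928) = 15.6°, giving θ ≈ 92 + 15.6 = 107.6°.

θ ≈ 108°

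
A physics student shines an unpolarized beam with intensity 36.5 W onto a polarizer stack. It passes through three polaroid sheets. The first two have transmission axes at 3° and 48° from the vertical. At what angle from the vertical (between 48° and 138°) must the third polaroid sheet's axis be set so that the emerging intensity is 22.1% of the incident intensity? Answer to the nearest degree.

Unpolarized light through the first polarizer → I₁ = ½ I₀, now polarized at 3°.
I₂ = I₁ cos²(48° − 3°) = 0.5 I₀ · cos²(45°) = 0.25 I₀.
Need I₃/I₀ = 0.221, so cos²(θ − 48°) = 0.221 / 0.25 = 0.884.
θ − 48° = arccos(√0.884) = 19.9°, giving θ ≈ 48 + 19.9 = 67.9°.

θ ≈ 68°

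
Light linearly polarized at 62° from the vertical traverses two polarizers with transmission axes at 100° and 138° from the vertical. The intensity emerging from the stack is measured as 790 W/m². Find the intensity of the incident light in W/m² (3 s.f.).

I₀ ≈ 2050 W/m²

By Malus's law, I₁ = I₀ cos²(100° − 62°) = I₀ cos²(38°) = 0.621 I₀.
I₂ = I₁ cos²(138° − 100°) = 0.621 I₀ · cos²(38°) = 0.3856 I₀.
So 790 W/m² = 0.3856 I₀, giving I₀ = 790/0.3856 = 2049 W/m².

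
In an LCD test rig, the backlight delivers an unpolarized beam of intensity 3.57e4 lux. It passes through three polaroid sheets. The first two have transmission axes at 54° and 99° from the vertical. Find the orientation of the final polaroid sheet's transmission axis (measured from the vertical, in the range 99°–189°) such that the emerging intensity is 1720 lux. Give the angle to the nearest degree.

Unpolarized light through the first polarizer → I₁ = ½ I₀, now polarized at 54°.
I₂ = I₁ cos²(99° − 54°) = 0.5 I₀ · cos²(45°) = 0.25 I₀.
Target fraction: 1720 / 3.57e4 lux = 0.04818 of I₀.
Need I₃/I₀ = 0.04818, so cos²(θ − 99°) = 0.04818 / 0.25 = 0.1927.
θ − 99° = arccos(√0.1927) = 64.0°, giving θ ≈ 99 + 64.0 = 163.0°.

θ ≈ 163°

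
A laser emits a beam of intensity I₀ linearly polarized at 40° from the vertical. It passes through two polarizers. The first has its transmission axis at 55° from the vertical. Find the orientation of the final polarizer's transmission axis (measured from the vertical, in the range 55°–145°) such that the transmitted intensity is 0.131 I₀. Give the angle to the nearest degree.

θ ≈ 123°

I₁ = I₀ cos²(55° − 40°) = I₀ cos²(15°) = 0.933 I₀.
Need I₂/I₀ = 0.131, so cos²(θ − 55°) = 0.131 / 0.933 = 0.1404.
θ − 55° = arccos(√0.1404) = 68.0°, giving θ ≈ 55 + 68.0 = 123.0°.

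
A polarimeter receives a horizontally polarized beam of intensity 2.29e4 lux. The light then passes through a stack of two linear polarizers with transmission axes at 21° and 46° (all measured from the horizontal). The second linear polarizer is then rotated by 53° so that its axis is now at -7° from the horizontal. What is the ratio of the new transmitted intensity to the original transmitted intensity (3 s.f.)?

Before rotation:
By Malus's law, I₁ = I₀ cos²(21° − 0°) = I₀ cos²(21°) = 0.8716 I₀.
I₂ = I₁ cos²(46° − 21°) = 0.8716 I₀ · cos²(25°) = 0.7159 I₀.
After rotation:
I₁ = I₀ cos²(21° − 0°) = I₀ cos²(21°) = 0.8716 I₀.
I₂ = I₁ cos²(-7° − 21°) = 0.8716 I₀ · cos²(28°) = 0.6795 I₀.
Ratio = 0.6795 / 0.7159 = 0.9491.

I_new/I_old ≈ 0.949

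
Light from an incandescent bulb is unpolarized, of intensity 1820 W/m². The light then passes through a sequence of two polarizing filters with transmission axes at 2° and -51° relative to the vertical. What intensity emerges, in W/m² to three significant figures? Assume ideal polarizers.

Unpolarized light through the first polarizer → I₁ = 1820 W/m²/2 = 910 W/m², polarized at 2°.
I₂ = I₁ · cos²(53°) = 910 · 0.3622 = 329.6 W/m².

I ≈ 330 W/m²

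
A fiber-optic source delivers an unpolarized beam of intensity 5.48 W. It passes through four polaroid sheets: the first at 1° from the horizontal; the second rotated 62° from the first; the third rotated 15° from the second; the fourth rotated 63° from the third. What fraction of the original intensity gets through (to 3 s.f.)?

Unpolarized light through the first polarizer → I₁ = 5.48 W/2 = 2.74 W, polarized at 1°.
I₂ = I₁ · cos²(62°) = 2.74 · 0.2204 = 0.6039 W.
I₃ = I₂ · cos²(15°) = 0.6039 · 0.933 = 0.5635 W.
I₄ = I₃ · cos²(63°) = 0.5635 · 0.2061 = 0.1161 W.
Transmitted fraction = 0.02119.

I/I₀ ≈ 0.0212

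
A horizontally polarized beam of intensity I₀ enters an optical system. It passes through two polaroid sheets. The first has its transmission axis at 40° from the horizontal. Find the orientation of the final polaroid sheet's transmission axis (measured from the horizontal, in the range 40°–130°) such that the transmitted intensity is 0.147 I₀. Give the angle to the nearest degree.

θ ≈ 100°

I₁ = I₀ cos²(40° − 0°) = I₀ cos²(40°) = 0.5868 I₀.
Need I₂/I₀ = 0.147, so cos²(θ − 40°) = 0.147 / 0.5868 = 0.2505.
θ − 40° = arccos(√0.2505) = 60.0°, giving θ ≈ 40 + 60.0 = 100.0°.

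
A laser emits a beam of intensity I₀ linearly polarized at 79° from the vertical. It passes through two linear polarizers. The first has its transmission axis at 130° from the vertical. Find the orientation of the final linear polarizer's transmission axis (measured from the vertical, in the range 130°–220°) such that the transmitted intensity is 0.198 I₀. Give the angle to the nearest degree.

θ ≈ 175°

I₁ = I₀ cos²(130° − 79°) = I₀ cos²(51°) = 0.396 I₀.
Need I₂/I₀ = 0.198, so cos²(θ − 130°) = 0.198 / 0.396 = 0.4999.
θ − 130° = arccos(√0.4999) = 45.0°, giving θ ≈ 130 + 45.0 = 175.0°.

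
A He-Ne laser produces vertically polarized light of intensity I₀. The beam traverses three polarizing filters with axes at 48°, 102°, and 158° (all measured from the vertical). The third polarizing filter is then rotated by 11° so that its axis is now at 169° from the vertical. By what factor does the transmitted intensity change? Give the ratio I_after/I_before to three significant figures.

I_new/I_old ≈ 0.488

Before rotation:
I₁ = I₀ cos²(48° − 0°) = I₀ cos²(48°) = 0.4477 I₀.
I₂ = I₁ cos²(102° − 48°) = 0.4477 I₀ · cos²(54°) = 0.1547 I₀.
I₃ = I₂ cos²(158° − 102°) = 0.1547 I₀ · cos²(56°) = 0.04837 I₀.
After rotation:
I₁ = I₀ cos²(48° − 0°) = I₀ cos²(48°) = 0.4477 I₀.
I₂ = I₁ cos²(102° − 48°) = 0.4477 I₀ · cos²(54°) = 0.1547 I₀.
I₃ = I₂ cos²(169° − 102°) = 0.1547 I₀ · cos²(67°) = 0.02362 I₀.
Ratio = 0.02362 / 0.04837 = 0.4882.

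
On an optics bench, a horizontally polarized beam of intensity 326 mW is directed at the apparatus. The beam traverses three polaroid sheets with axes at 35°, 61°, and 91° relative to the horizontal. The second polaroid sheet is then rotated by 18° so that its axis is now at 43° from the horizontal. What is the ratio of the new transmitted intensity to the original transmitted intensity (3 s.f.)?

I_new/I_old ≈ 0.725

Before rotation:
I₁ = I₀ cos²(35° − 0°) = I₀ cos²(35°) = 0.671 I₀.
I₂ = I₁ cos²(61° − 35°) = 0.671 I₀ · cos²(26°) = 0.5421 I₀.
I₃ = I₂ cos²(91° − 61°) = 0.5421 I₀ · cos²(30°) = 0.4065 I₀.
After rotation:
I₁ = I₀ cos²(35° − 0°) = I₀ cos²(35°) = 0.671 I₀.
I₂ = I₁ cos²(43° − 35°) = 0.671 I₀ · cos²(8°) = 0.658 I₀.
I₃ = I₂ cos²(91° − 43°) = 0.658 I₀ · cos²(48°) = 0.2946 I₀.
Ratio = 0.2946 / 0.4065 = 0.7247.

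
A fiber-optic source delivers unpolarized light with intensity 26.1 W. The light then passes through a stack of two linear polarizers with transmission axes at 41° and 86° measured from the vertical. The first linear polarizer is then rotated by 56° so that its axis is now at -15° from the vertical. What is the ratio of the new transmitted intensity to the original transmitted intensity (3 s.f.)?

I_new/I_old ≈ 0.0728

Before rotation:
Unpolarized light through the first polarizer → I₁ = ½ I₀, now polarized at 41°.
I₂ = I₁ cos²(86° − 41°) = 0.5 I₀ · cos²(45°) = 0.25 I₀.
After rotation:
Unpolarized light through the first polarizer → I₁ = ½ I₀, now polarized at -15°.
Angle between axes 1 and 2: 79°. I₂ = 0.5 I₀ · cos²(79°) = 0.0182 I₀.
Ratio = 0.0182 / 0.25 = 0.07282.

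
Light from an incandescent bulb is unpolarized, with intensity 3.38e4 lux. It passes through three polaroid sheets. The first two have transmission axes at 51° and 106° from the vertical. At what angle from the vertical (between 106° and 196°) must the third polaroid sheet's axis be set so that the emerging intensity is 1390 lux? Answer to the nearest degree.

θ ≈ 166°

Unpolarized light through the first polarizer → I₁ = ½ I₀, now polarized at 51°.
I₂ = I₁ cos²(106° − 51°) = 0.5 I₀ · cos²(55°) = 0.1645 I₀.
Target fraction: 1390 / 3.38e4 lux = 0.04112 of I₀.
Need I₃/I₀ = 0.04112, so cos²(θ − 106°) = 0.04112 / 0.1645 = 0.25.
θ − 106° = arccos(√0.25) = 60.0°, giving θ ≈ 106 + 60.0 = 166.0°.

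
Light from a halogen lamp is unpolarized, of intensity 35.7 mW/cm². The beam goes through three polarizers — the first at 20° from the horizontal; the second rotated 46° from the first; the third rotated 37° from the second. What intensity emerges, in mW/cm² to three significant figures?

Unpolarized light through the first polarizer → I₁ = 35.7 mW/cm²/2 = 17.85 mW/cm², polarized at 20°.
I₂ = I₁ · cos²(46°) = 17.85 · 0.4826 = 8.614 mW/cm².
I₃ = I₂ · cos²(37°) = 8.614 · 0.6378 = 5.494 mW/cm².

I ≈ 5.49 mW/cm²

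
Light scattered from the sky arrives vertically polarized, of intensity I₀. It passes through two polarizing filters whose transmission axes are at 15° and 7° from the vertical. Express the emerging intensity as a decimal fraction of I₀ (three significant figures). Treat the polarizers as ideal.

I₁ = I₀ cos²(15° − 0°) = I₀ cos²(15°) = 0.933 I₀.
I₂ = I₁ cos²(7° − 15°) = 0.933 I₀ · cos²(8°) = 0.9149 I₀.
Transmitted fraction = 0.9149.

≈ 0.915 I₀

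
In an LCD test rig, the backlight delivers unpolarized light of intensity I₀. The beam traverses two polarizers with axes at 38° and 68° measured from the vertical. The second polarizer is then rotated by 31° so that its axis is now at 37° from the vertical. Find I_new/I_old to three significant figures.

I_new/I_old ≈ 1.33

Before rotation:
Unpolarized light through the first polarizer → I₁ = ½ I₀, now polarized at 38°.
I₂ = I₁ cos²(68° − 38°) = 0.5 I₀ · cos²(30°) = 0.375 I₀.
After rotation:
Unpolarized light through the first polarizer → I₁ = ½ I₀, now polarized at 38°.
I₂ = I₁ cos²(37° − 38°) = 0.5 I₀ · cos²(1°) = 0.4998 I₀.
Ratio = 0.4998 / 0.375 = 1.333.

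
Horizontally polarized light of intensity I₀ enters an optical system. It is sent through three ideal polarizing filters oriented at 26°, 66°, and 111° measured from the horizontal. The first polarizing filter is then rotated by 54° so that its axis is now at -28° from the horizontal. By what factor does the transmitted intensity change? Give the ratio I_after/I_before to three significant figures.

I_new/I_old ≈ 0.00800

Before rotation:
By Malus's law, I₁ = I₀ cos²(26° − 0°) = I₀ cos²(26°) = 0.8078 I₀.
I₂ = I₁ cos²(66° − 26°) = 0.8078 I₀ · cos²(40°) = 0.4741 I₀.
I₃ = I₂ cos²(111° − 66°) = 0.4741 I₀ · cos²(45°) = 0.237 I₀.
After rotation:
I₁ = I₀ cos²(-28° − 0°) = I₀ cos²(28°) = 0.7796 I₀.
Angle between axes 1 and 2: 86°. I₂ = 0.7796 I₀ · cos²(86°) = 0.003793 I₀.
I₃ = I₂ cos²(111° − 66°) = 0.003793 I₀ · cos²(45°) = 0.001897 I₀.
Ratio = 0.001897 / 0.237 = 0.008002.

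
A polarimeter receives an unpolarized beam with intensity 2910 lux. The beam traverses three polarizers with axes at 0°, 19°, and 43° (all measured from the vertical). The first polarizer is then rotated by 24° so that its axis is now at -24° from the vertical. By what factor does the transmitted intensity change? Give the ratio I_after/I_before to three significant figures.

I_new/I_old ≈ 0.598

Before rotation:
Unpolarized light through the first polarizer → I₁ = ½ I₀, now polarized at 0°.
I₂ = I₁ cos²(19° − 0°) = 0.5 I₀ · cos²(19°) = 0.447 I₀.
I₃ = I₂ cos²(43° − 19°) = 0.447 I₀ · cos²(24°) = 0.3731 I₀.
After rotation:
Unpolarized light through the first polarizer → I₁ = ½ I₀, now polarized at -24°.
I₂ = I₁ cos²(19° + 24°) = 0.5 I₀ · cos²(43°) = 0.2674 I₀.
I₃ = I₂ cos²(43° − 19°) = 0.2674 I₀ · cos²(24°) = 0.2232 I₀.
Ratio = 0.2232 / 0.3731 = 0.5983.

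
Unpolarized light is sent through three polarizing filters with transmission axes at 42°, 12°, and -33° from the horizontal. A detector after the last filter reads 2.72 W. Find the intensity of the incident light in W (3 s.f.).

I₀ ≈ 14.5 W

Unpolarized light through the first polarizer → I₁ = ½ I₀, now polarized at 42°.
I₂ = I₁ cos²(12° − 42°) = 0.5 I₀ · cos²(30°) = 0.375 I₀.
I₃ = I₂ cos²(-33° − 12°) = 0.375 I₀ · cos²(45°) = 0.1875 I₀.
So 2.72 W = 0.1875 I₀, giving I₀ = 2.72/0.1875 = 14.51 W.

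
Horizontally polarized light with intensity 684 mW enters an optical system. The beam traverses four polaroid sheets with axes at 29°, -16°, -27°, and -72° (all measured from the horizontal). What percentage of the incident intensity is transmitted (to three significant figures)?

I₁ = 684 mW · cos²(29°) = 523.2 mW.
I₂ = I₁ · cos²(45°) = 523.2 · 0.5 = 261.6 mW.
I₃ = I₂ · cos²(11°) = 261.6 · 0.9636 = 252.1 mW.
I₄ = I₃ · cos²(45°) = 252.1 · 0.5 = 126 mW.
That is 18.43% of the incident intensity.

≈ 18.4%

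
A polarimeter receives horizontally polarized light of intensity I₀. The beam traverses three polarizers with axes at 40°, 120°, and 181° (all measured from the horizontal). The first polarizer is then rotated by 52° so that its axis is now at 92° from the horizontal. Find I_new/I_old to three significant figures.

I_new/I_old ≈ 0.0537

Before rotation:
I₁ = I₀ cos²(40° − 0°) = I₀ cos²(40°) = 0.5868 I₀.
I₂ = I₁ cos²(120° − 40°) = 0.5868 I₀ · cos²(80°) = 0.01769 I₀.
I₃ = I₂ cos²(181° − 120°) = 0.01769 I₀ · cos²(61°) = 0.004159 I₀.
After rotation:
I₁ = I₀ cos²(92° − 0°) = I₀ cos²(88°) = 0.001218 I₀.
I₂ = I₁ cos²(120° − 92°) = 0.001218 I₀ · cos²(28°) = 0.0009495 I₀.
I₃ = I₂ cos²(181° − 120°) = 0.0009495 I₀ · cos²(61°) = 0.0002232 I₀.
Ratio = 0.0002232 / 0.004159 = 0.05366.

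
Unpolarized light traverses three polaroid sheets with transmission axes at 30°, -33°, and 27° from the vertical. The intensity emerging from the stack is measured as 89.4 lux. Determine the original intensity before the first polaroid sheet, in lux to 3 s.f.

I₀ ≈ 3470 lux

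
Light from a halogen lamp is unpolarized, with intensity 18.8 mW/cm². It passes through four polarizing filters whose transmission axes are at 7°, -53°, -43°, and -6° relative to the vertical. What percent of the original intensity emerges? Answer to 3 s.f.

≈ 7.73%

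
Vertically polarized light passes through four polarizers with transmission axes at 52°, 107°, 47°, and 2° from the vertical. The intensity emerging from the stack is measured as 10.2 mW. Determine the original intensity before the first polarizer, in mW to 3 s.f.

I₀ ≈ 654 mW

By Malus's law, I₁ = I₀ cos²(52° − 0°) = I₀ cos²(52°) = 0.379 I₀.
I₂ = I₁ cos²(107° − 52°) = 0.379 I₀ · cos²(55°) = 0.1247 I₀.
I₃ = I₂ cos²(47° − 107°) = 0.1247 I₀ · cos²(60°) = 0.03118 I₀.
I₄ = I₃ cos²(2° − 47°) = 0.03118 I₀ · cos²(45°) = 0.01559 I₀.
So 10.2 mW = 0.01559 I₀, giving I₀ = 10.2/0.01559 = 654.4 mW.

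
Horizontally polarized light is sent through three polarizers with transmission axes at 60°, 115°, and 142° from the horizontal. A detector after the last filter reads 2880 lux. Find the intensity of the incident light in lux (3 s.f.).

By Malus's law, I₁ = I₀ cos²(60° − 0°) = I₀ cos²(60°) = 0.25 I₀.
I₂ = I₁ cos²(115° − 60°) = 0.25 I₀ · cos²(55°) = 0.08225 I₀.
I₃ = I₂ cos²(142° − 115°) = 0.08225 I₀ · cos²(27°) = 0.0653 I₀.
So 2880 lux = 0.0653 I₀, giving I₀ = 2880/0.0653 = 4.411e+04 lux.

I₀ ≈ 4.41e4 lux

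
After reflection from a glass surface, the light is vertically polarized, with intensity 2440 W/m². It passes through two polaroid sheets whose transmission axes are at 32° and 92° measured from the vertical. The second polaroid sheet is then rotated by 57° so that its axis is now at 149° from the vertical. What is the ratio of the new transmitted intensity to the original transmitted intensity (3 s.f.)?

Before rotation:
By Malus's law, I₁ = I₀ cos²(32° − 0°) = I₀ cos²(32°) = 0.7192 I₀.
I₂ = I₁ cos²(92° − 32°) = 0.7192 I₀ · cos²(60°) = 0.1798 I₀.
After rotation:
I₁ = I₀ cos²(32° − 0°) = I₀ cos²(32°) = 0.7192 I₀.
Angle between axes 1 and 2: 63°. I₂ = 0.7192 I₀ · cos²(63°) = 0.1482 I₀.
Ratio = 0.1482 / 0.1798 = 0.8244.

I_new/I_old ≈ 0.824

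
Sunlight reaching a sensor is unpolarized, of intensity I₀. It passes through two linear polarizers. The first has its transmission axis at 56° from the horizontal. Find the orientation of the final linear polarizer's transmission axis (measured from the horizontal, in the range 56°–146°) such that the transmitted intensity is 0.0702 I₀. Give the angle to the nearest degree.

Unpolarized light through the first polarizer → I₁ = ½ I₀, now polarized at 56°.
Need I₂/I₀ = 0.0702, so cos²(θ − 56°) = 0.0702 / 0.5 = 0.1404.
θ − 56° = arccos(√0.1404) = 68.0°, giving θ ≈ 56 + 68.0 = 124.0°.

θ ≈ 124°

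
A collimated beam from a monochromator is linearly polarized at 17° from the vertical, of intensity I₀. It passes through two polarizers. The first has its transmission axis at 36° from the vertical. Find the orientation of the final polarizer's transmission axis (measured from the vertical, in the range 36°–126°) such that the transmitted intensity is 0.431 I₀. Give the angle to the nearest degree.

θ ≈ 82°

I₁ = I₀ cos²(36° − 17°) = I₀ cos²(19°) = 0.894 I₀.
Need I₂/I₀ = 0.431, so cos²(θ − 36°) = 0.431 / 0.894 = 0.4821.
θ − 36° = arccos(√0.4821) = 46.0°, giving θ ≈ 36 + 46.0 = 82.0°.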